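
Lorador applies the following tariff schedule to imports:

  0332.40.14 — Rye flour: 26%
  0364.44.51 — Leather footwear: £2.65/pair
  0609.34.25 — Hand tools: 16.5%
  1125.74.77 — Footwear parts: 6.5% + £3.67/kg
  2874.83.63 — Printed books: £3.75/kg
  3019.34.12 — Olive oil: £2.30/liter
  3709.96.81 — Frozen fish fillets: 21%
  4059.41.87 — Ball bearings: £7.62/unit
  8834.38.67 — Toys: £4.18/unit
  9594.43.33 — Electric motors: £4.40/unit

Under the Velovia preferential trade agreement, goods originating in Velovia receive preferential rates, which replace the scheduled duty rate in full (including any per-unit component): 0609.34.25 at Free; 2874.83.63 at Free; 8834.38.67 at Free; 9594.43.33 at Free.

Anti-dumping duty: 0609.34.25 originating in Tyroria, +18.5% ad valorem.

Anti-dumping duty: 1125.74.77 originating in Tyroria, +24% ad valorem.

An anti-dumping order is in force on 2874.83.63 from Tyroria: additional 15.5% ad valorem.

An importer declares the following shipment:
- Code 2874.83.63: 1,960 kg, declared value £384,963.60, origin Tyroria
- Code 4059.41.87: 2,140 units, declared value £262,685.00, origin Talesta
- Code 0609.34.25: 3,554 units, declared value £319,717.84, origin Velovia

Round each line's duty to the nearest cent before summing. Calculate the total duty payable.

£83,326.16

Line 1 (2874.83.63, Tyroria, 1,960 kg, £384,963.60):
Base rate for 2874.83.63 is £3.75/kg.
2874.83.63 has an FTA preferential rate, but origin Tyroria is not Velovia; base rate stands.
Additional duty on 2874.83.63 from Tyroria: +15.5% ad valorem. Applied ad valorem rate = 15.5%.
Duty = £384,963.60 × 15.5% + 1,960 × £3.75 = £67,019.36.
Line 2 (4059.41.87, Talesta, 2,140 units, £262,685.00):
Base rate for 4059.41.87 is £7.62/unit.
Duty = 2,140 × £7.62 = £16,306.80.
Line 3 (0609.34.25, Velovia, 3,554 units, £319,717.84):
Base rate for 0609.34.25 is 16.5%.
Origin Velovia qualifies under the Lorador–Velovia agreement and 0609.34.25 is covered: preferential rate Free applies instead.
The additional-duty order on 0609.34.25 targets Tyroria, not Velovia; it does not apply.
Duty = £319,717.84 × 0% = £0.00.
Total = £67,019.36 + £16,306.80 + £0.00 = £83,326.16.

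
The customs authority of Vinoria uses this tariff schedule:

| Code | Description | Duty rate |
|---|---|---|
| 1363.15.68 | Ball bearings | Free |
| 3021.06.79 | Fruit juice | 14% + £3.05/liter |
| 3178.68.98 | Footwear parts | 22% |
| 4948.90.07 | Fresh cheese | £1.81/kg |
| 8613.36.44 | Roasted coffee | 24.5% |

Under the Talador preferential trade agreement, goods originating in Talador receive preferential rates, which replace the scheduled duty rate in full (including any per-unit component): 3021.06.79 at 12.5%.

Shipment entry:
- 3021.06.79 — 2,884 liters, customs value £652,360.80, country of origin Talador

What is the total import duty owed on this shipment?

£81,545.10

Line 1 (3021.06.79, Talador, 2,884 liters, £652,360.80):
Base rate for 3021.06.79 is 14% + £3.05/liter.
Origin Talador qualifies under the Vinoria–Talador agreement and 3021.06.79 is covered: preferential rate 12.5% applies instead.
Duty = £652,360.80 × 12.5% = £81,545.10.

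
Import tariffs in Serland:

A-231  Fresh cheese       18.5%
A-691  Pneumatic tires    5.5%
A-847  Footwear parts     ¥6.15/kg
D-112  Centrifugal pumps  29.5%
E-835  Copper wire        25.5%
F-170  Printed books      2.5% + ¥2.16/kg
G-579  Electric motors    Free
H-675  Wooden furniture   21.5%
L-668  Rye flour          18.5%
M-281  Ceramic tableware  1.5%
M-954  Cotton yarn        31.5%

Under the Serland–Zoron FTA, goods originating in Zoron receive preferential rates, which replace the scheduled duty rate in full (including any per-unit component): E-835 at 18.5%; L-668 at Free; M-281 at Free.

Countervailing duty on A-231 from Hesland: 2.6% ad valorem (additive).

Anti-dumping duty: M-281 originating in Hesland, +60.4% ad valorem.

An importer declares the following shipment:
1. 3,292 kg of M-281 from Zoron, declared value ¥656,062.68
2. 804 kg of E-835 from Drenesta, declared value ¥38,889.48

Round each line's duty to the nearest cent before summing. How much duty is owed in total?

¥9,916.82

Line 1 (M-281, Zoron, 3,292 kg, ¥656,062.68):
Base rate for M-281 is 1.5%.
Origin Zoron qualifies under the Serland–Zoron agreement and M-281 is covered: preferential rate Free applies instead.
The additional-duty order on M-281 targets Hesland, not Zoron; it does not apply.
Duty = ¥656,062.68 × 0% = ¥0.00.
Line 2 (E-835, Drenesta, 804 kg, ¥38,889.48):
Base rate for E-835 is 25.5%.
E-835 has an FTA preferential rate, but origin Drenesta is not Zoron; base rate stands.
Duty = ¥38,889.48 × 25.5% = ¥9,916.82.
Total = ¥0.00 + ¥9,916.82 = ¥9,916.82.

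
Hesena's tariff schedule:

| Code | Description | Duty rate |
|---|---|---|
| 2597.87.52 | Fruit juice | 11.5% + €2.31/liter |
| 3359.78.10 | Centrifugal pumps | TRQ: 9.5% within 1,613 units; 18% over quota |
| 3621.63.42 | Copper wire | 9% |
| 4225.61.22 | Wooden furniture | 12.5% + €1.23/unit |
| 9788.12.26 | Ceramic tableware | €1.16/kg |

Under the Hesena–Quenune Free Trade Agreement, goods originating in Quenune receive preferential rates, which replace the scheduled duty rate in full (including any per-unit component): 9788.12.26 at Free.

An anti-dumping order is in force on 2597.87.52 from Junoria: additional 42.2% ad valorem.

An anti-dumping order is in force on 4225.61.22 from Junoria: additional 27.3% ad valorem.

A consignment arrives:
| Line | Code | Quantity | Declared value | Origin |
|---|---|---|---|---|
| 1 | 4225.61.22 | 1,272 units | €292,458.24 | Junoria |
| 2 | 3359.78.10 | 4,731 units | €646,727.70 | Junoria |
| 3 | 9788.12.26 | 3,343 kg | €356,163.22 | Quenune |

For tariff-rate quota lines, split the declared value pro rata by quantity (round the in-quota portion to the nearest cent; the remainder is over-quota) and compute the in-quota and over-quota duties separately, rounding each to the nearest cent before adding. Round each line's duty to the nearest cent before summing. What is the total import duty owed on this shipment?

Line 1 (4225.61.22, Junoria, 1,272 units, €292,458.24):
Base rate for 4225.61.22 is 12.5% + €1.23/unit.
Additional duty on 4225.61.22 from Junoria: +27.3%. Applied ad valorem rate: 12.5% + 27.3% = 39.8%.
Duty = €292,458.24 × 39.8% + 1,272 × €1.23 = €117,962.94.
Line 2 (3359.78.10, Junoria, 4,731 units, €646,727.70):
Code 3359.78.10 is under a tariff-rate quota (threshold 1,613 units). In-quota: 1,613 units at 9.5%; over-quota: 3,118 units at 18%.
Pro-rata value split: in-quota = €646,727.70 × 1,613/4,731 = €220,497.10; over-quota = €646,727.70 − €220,497.10 = €426,230.60.
In-quota duty = €220,497.10 × 9.5% = €20,947.22. Over-quota duty = €426,230.60 × 18% = €76,721.51.
Line duty = €20,947.22 + €76,721.51 = €97,668.73.
Line 3 (9788.12.26, Quenune, 3,343 kg, €356,163.22):
Base rate for 9788.12.26 is €1.16/kg.
Origin Quenune qualifies under the Hesena–Quenune agreement and 9788.12.26 is covered: preferential rate Free applies instead.
Duty = €356,163.22 × 0% = €0.00.
Total = €117,962.94 + €97,668.73 + €0.00 = €215,631.67.

€215,631.67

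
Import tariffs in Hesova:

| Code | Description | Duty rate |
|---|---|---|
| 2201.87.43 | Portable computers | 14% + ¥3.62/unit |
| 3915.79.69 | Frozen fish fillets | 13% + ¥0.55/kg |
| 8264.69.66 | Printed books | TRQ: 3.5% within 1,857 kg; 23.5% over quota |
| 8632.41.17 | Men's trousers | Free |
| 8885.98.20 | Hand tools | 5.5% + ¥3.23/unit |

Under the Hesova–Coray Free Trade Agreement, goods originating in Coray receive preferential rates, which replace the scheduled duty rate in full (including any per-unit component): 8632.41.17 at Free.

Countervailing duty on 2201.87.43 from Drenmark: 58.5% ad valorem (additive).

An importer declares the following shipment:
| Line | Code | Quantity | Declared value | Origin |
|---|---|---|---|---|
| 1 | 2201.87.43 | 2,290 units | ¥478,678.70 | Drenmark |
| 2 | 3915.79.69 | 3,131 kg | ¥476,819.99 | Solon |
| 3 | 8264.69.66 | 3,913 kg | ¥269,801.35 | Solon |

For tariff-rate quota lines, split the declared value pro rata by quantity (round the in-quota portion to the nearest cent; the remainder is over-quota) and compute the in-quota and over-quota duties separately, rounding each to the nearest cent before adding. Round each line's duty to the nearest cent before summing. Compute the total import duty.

¥456,835.80

Line 1 (2201.87.43, Drenmark, 2,290 units, ¥478,678.70):
Base rate for 2201.87.43 is 14% + ¥3.62/unit.
Additional duty on 2201.87.43 from Drenmark: +58.5%. Applied ad valorem rate: 14% + 58.5% = 72.5%.
Duty = ¥478,678.70 × 72.5% + 2,290 × ¥3.62 = ¥355,331.86.
Line 2 (3915.79.69, Solon, 3,131 kg, ¥476,819.99):
Base rate for 3915.79.69 is 13% + ¥0.55/kg.
Duty = ¥476,819.99 × 13% + 3,131 × ¥0.55 = ¥63,708.65.
Line 3 (8264.69.66, Solon, 3,913 kg, ¥269,801.35):
Code 8264.69.66 is under a tariff-rate quota (threshold 1,857 kg). In-quota: 1,857 kg at 3.5%; over-quota: 2,056 kg at 23.5%.
Pro-rata value split: in-quota = ¥269,801.35 × 1,857/3,913 = ¥128,040.15; over-quota = ¥269,801.35 − ¥128,040.15 = ¥141,761.20.
In-quota duty = ¥128,040.15 × 3.5% = ¥4,481.41. Over-quota duty = ¥141,761.20 × 23.5% = ¥33,313.88.
Line duty = ¥4,481.41 + ¥33,313.88 = ¥37,795.29.
Total = ¥355,331.86 + ¥63,708.65 + ¥37,795.29 = ¥456,835.80.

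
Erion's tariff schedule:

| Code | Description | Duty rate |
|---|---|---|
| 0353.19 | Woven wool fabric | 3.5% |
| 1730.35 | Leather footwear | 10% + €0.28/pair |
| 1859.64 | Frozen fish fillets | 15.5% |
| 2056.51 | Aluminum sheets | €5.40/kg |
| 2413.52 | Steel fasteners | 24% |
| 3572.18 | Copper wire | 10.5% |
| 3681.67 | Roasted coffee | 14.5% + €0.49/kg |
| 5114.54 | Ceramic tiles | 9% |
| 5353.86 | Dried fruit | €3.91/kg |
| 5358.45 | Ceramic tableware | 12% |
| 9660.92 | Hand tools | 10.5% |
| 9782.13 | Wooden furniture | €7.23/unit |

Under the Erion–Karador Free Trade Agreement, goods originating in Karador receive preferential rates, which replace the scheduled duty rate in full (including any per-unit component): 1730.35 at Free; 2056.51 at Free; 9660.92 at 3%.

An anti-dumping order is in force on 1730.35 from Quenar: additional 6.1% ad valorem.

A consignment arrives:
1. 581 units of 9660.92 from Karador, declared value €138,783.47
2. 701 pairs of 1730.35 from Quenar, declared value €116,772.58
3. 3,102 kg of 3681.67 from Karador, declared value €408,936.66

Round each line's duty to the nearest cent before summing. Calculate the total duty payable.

€83,975.97

Line 1 (9660.92, Karador, 581 units, €138,783.47):
Base rate for 9660.92 is 10.5%.
Origin Karador qualifies under the Erion–Karador agreement and 9660.92 is covered: preferential rate 3% applies instead.
Duty = €138,783.47 × 3% = €4,163.50.
Line 2 (1730.35, Quenar, 701 pairs, €116,772.58):
Base rate for 1730.35 is 10% + €0.28/pair.
1730.35 has an FTA preferential rate, but origin Quenar is not Karador; base rate stands.
Additional duty on 1730.35 from Quenar: +6.1%. Applied ad valorem rate: 10% + 6.1% = 16.1%.
Duty = €116,772.58 × 16.1% + 701 × €0.28 = €18,996.67.
Line 3 (3681.67, Karador, 3,102 kg, €408,936.66):
Base rate for 3681.67 is 14.5% + €0.49/kg.
Origin Karador is the FTA partner but 3681.67 is not on the preference list; base rate stands.
Duty = €408,936.66 × 14.5% + 3,102 × €0.49 = €60,815.80.
Total = €4,163.50 + €18,996.67 + €60,815.80 = €83,975.97.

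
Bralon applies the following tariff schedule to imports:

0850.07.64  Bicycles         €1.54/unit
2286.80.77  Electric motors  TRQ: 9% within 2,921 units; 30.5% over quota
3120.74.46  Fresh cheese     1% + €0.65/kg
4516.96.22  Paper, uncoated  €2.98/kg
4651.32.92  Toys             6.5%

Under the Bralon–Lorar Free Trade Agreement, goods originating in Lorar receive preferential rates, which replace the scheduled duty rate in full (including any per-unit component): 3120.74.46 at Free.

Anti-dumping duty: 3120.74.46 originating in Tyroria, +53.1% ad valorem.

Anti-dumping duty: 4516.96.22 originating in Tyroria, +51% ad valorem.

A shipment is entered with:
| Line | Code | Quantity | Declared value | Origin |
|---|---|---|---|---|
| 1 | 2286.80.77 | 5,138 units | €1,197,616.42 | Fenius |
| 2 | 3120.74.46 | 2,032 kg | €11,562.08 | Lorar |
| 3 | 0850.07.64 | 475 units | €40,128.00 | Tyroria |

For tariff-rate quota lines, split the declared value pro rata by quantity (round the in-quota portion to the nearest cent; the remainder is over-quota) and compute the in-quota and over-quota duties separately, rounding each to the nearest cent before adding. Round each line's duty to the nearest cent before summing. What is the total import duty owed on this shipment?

€219,620.49

Line 1 (2286.80.77, Fenius, 5,138 units, €1,197,616.42):
Code 2286.80.77 is under a tariff-rate quota (threshold 2,921 units). In-quota: 2,921 units at 9%; over-quota: 2,217 units at 30.5%.
Pro-rata value split: in-quota = €1,197,616.42 × 2,921/5,138 = €680,855.89; over-quota = €1,197,616.42 − €680,855.89 = €516,760.53.
In-quota duty = €680,855.89 × 9% = €61,277.03. Over-quota duty = €516,760.53 × 30.5% = €157,611.96.
Line duty = €61,277.03 + €157,611.96 = €218,888.99.
Line 2 (3120.74.46, Lorar, 2,032 kg, €11,562.08):
Base rate for 3120.74.46 is 1% + €0.65/kg.
Origin Lorar qualifies under the Bralon–Lorar agreement and 3120.74.46 is covered: preferential rate Free applies instead.
The additional-duty order on 3120.74.46 targets Tyroria, not Lorar; it does not apply.
Duty = €11,562.08 × 0% = €0.00.
Line 3 (0850.07.64, Tyroria, 475 units, €40,128.00):
Base rate for 0850.07.64 is €1.54/unit.
Duty = 475 × €1.54 = €731.50.
Total = €218,888.99 + €0.00 + €731.50 = €219,620.49.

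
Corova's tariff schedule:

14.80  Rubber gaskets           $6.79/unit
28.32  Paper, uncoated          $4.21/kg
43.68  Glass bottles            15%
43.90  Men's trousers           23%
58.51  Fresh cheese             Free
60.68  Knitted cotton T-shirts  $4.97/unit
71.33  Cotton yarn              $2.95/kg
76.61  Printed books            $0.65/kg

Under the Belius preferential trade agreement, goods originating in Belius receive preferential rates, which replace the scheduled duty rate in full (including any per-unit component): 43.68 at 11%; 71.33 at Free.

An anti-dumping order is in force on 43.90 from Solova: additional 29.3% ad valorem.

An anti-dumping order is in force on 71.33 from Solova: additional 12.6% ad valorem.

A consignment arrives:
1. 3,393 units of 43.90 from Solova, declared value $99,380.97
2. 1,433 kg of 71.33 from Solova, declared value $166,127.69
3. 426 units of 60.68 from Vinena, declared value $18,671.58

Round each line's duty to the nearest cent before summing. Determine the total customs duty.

Line 1 (43.90, Solova, 3,393 units, $99,380.97):
Base rate for 43.90 is 23%.
Additional duty on 43.90 from Solova: +29.3%. Applied ad valorem rate: 23% + 29.3% = 52.3%.
Duty = $99,380.97 × 52.3% = $51,976.25.
Line 2 (71.33, Solova, 1,433 kg, $166,127.69):
Base rate for 71.33 is $2.95/kg.
71.33 has an FTA preferential rate, but origin Solova is not Belius; base rate stands.
Additional duty on 71.33 from Solova: +12.6% ad valorem. Applied ad valorem rate = 12.6%.
Duty = $166,127.69 × 12.6% + 1,433 × $2.95 = $25,159.44.
Line 3 (60.68, Vinena, 426 units, $18,671.58):
Base rate for 60.68 is $4.97/unit.
Duty = 426 × $4.97 = $2,117.22.
Total = $51,976.25 + $25,159.44 + $2,117.22 = $79,252.91.

$79,252.91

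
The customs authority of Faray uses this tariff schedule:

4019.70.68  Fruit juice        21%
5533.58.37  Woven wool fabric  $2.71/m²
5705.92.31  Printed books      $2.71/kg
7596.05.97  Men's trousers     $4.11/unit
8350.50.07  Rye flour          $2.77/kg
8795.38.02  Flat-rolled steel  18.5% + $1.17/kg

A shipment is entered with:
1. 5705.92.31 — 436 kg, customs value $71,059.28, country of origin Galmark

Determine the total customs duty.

Line 1 (5705.92.31, Galmark, 436 kg, $71,059.28):
Base rate for 5705.92.31 is $2.71/kg.
Duty = 436 × $2.71 = $1,181.56.

$1,181.56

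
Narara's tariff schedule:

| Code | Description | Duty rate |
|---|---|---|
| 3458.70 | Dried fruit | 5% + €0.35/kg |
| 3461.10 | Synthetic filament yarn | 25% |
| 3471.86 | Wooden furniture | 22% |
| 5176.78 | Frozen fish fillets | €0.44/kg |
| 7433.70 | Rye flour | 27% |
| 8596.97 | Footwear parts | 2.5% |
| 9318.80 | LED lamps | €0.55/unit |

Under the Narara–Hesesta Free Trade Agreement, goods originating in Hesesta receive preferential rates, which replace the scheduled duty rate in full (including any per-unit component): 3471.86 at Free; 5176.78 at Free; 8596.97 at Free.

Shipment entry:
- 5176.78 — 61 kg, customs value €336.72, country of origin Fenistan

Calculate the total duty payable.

€26.84

Line 1 (5176.78, Fenistan, 61 kg, €336.72):
Base rate for 5176.78 is €0.44/kg.
5176.78 has an FTA preferential rate, but origin Fenistan is not Hesesta; base rate stands.
Duty = 61 × €0.44 = €26.84.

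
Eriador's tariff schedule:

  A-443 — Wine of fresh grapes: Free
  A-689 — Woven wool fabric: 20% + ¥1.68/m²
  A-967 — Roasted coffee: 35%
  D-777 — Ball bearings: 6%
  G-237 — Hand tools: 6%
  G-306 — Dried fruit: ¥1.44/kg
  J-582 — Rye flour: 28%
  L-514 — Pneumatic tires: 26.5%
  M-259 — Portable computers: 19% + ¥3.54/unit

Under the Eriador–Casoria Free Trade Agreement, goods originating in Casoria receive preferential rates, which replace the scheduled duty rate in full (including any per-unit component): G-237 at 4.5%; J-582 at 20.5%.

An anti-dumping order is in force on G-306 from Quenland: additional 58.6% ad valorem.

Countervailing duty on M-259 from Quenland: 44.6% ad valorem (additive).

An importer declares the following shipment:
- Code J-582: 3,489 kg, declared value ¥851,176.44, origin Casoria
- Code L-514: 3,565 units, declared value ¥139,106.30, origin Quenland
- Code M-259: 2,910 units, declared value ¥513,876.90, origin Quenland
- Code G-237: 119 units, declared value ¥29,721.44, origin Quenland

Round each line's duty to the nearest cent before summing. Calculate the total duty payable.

Line 1 (J-582, Casoria, 3,489 kg, ¥851,176.44):
Base rate for J-582 is 28%.
Origin Casoria qualifies under the Eriador–Casoria agreement and J-582 is covered: preferential rate 20.5% applies instead.
Duty = ¥851,176.44 × 20.5% = ¥174,491.17.
Line 2 (L-514, Quenland, 3,565 units, ¥139,106.30):
Base rate for L-514 is 26.5%.
Duty = ¥139,106.30 × 26.5% = ¥36,863.17.
Line 3 (M-259, Quenland, 2,910 units, ¥513,876.90):
Base rate for M-259 is 19% + ¥3.54/unit.
Additional duty on M-259 from Quenland: +44.6%. Applied ad valorem rate: 19% + 44.6% = 63.6%.
Duty = ¥513,876.90 × 63.6% + 2,910 × ¥3.54 = ¥337,127.11.
Line 4 (G-237, Quenland, 119 units, ¥29,721.44):
Base rate for G-237 is 6%.
G-237 has an FTA preferential rate, but origin Quenland is not Casoria; base rate stands.
Duty = ¥29,721.44 × 6% = ¥1,783.29.
Total = ¥174,491.17 + ¥36,863.17 + ¥337,127.11 + ¥1,783.29 = ¥550,264.74.

¥550,264.74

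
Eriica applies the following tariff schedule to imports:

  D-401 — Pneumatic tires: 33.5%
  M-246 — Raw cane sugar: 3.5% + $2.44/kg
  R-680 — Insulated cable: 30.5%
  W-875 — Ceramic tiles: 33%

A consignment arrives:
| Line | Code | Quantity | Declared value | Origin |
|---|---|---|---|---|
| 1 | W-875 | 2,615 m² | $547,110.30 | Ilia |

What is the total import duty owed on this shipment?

Line 1 (W-875, Ilia, 2,615 m², $547,110.30):
Base rate for W-875 is 33%.
Duty = $547,110.30 × 33% = $180,546.40.

$180,546.40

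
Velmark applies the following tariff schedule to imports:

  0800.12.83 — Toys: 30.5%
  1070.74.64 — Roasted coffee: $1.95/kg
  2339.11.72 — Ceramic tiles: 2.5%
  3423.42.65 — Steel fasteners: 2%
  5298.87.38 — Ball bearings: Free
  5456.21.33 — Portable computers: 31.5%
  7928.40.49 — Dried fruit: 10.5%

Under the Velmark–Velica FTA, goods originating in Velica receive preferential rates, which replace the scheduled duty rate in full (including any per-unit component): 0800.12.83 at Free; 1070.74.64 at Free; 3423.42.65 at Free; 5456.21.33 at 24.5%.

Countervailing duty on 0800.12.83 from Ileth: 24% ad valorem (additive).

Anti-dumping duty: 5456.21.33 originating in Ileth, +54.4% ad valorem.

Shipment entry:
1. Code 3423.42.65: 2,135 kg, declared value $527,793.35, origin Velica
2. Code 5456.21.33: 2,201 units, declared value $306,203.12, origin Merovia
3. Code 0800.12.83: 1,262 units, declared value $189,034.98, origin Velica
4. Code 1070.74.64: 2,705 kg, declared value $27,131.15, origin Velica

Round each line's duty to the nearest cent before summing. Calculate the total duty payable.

Line 1 (3423.42.65, Velica, 2,135 kg, $527,793.35):
Base rate for 3423.42.65 is 2%.
Origin Velica qualifies under the Velmark–Velica agreement and 3423.42.65 is covered: preferential rate Free applies instead.
Duty = $527,793.35 × 0% = $0.00.
Line 2 (5456.21.33, Merovia, 2,201 units, $306,203.12):
Base rate for 5456.21.33 is 31.5%.
5456.21.33 has an FTA preferential rate, but origin Merovia is not Velica; base rate stands.
The additional-duty order on 5456.21.33 targets Ileth, not Merovia; it does not apply.
Duty = $306,203.12 × 31.5% = $96,453.98.
Line 3 (0800.12.83, Velica, 1,262 units, $189,034.98):
Base rate for 0800.12.83 is 30.5%.
Origin Velica qualifies under the Velmark–Velica agreement and 0800.12.83 is covered: preferential rate Free applies instead.
The additional-duty order on 0800.12.83 targets Ileth, not Velica; it does not apply.
Duty = $189,034.98 × 0% = $0.00.
Line 4 (1070.74.64, Velica, 2,705 kg, $27,131.15):
Base rate for 1070.74.64 is $1.95/kg.
Origin Velica qualifies under the Velmark–Velica agreement and 1070.74.64 is covered: preferential rate Free applies instead.
Duty = $27,131.15 × 0% = $0.00.
Total = $0.00 + $96,453.98 + $0.00 + $0.00 = $96,453.98.

$96,453.98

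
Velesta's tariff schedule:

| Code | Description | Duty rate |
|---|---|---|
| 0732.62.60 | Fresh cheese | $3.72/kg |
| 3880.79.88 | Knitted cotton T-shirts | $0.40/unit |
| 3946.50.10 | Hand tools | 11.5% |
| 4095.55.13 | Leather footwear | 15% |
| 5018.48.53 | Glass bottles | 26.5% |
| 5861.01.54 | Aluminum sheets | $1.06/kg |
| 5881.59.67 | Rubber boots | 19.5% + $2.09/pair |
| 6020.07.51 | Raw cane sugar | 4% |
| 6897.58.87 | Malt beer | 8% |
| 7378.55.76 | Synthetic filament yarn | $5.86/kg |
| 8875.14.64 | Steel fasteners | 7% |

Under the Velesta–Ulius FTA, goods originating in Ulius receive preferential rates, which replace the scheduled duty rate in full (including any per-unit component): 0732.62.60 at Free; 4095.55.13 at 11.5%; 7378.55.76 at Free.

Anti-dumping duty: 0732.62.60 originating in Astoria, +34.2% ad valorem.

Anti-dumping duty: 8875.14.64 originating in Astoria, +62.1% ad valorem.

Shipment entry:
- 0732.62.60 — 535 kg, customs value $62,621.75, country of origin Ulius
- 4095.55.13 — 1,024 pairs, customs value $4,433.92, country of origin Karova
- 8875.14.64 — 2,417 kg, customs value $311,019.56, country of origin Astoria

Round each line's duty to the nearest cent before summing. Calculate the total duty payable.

$215,579.61

Line 1 (0732.62.60, Ulius, 535 kg, $62,621.75):
Base rate for 0732.62.60 is $3.72/kg.
Origin Ulius qualifies under the Velesta–Ulius agreement and 0732.62.60 is covered: preferential rate Free applies instead.
The additional-duty order on 0732.62.60 targets Astoria, not Ulius; it does not apply.
Duty = $62,621.75 × 0% = $0.00.
Line 2 (4095.55.13, Karova, 1,024 pairs, $4,433.92):
Base rate for 4095.55.13 is 15%.
4095.55.13 has an FTA preferential rate, but origin Karova is not Ulius; base rate stands.
Duty = $4,433.92 × 15% = $665.09.
Line 3 (8875.14.64, Astoria, 2,417 kg, $311,019.56):
Base rate for 8875.14.64 is 7%.
Additional duty on 8875.14.64 from Astoria: +62.1%. Applied ad valorem rate: 7% + 62.1% = 69.1%.
Duty = $311,019.56 × 69.1% = $214,914.52.
Total = $0.00 + $665.09 + $214,914.52 = $215,579.61.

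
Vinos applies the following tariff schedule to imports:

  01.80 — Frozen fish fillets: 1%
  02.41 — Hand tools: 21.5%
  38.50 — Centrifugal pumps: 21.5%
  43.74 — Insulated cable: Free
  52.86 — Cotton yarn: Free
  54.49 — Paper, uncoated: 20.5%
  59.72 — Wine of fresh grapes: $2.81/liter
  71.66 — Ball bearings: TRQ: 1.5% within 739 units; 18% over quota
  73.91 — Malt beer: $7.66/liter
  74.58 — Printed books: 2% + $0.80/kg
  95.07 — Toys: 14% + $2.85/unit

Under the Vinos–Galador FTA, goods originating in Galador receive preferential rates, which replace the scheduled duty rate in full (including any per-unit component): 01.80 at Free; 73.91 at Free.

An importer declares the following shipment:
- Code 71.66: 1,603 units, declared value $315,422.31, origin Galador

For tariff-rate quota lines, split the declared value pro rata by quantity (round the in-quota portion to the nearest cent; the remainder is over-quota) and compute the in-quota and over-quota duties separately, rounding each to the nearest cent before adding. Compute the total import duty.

$32,782.87

Line 1 (71.66, Galador, 1,603 units, $315,422.31):
Code 71.66 is under a tariff-rate quota (threshold 739 units). In-quota: 739 units at 1.5%; over-quota: 864 units at 18%.
Pro-rata value split: in-quota = $315,422.31 × 739/1,603 = $145,413.03; over-quota = $315,422.31 − $145,413.03 = $170,009.28.
In-quota duty = $145,413.03 × 1.5% = $2,181.20. Over-quota duty = $170,009.28 × 18% = $30,601.67.
Line duty = $2,181.20 + $30,601.67 = $32,782.87.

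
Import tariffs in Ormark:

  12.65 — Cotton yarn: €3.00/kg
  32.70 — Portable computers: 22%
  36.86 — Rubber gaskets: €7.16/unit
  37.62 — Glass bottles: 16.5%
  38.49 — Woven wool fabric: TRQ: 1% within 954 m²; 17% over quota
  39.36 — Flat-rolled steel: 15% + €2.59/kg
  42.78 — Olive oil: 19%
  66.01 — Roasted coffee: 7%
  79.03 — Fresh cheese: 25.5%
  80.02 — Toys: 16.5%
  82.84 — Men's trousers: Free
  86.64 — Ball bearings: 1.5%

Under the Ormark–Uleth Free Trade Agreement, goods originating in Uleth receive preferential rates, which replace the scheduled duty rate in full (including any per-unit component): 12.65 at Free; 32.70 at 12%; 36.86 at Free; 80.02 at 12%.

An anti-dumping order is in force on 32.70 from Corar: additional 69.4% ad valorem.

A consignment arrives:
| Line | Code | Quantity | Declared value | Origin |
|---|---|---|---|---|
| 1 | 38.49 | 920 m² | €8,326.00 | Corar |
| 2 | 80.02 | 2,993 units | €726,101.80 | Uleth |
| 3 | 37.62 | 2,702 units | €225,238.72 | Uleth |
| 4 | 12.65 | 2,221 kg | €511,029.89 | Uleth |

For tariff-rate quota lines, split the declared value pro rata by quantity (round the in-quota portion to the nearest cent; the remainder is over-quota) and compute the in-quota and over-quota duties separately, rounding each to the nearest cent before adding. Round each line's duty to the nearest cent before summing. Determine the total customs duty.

€124,379.87

Line 1 (38.49, Corar, 920 m², €8,326.00):
Code 38.49 is under a tariff-rate quota (threshold 954 m²). Quantity 920 m² is within the quota, so the in-quota rate 1% applies to the full value.
Duty = €8,326.00 × 1% = €83.26.
Line 2 (80.02, Uleth, 2,993 units, €726,101.80):
Base rate for 80.02 is 16.5%.
Origin Uleth qualifies under the Ormark–Uleth agreement and 80.02 is covered: preferential rate 12% applies instead.
Duty = €726,101.80 × 12% = €87,132.22.
Line 3 (37.62, Uleth, 2,702 units, €225,238.72):
Base rate for 37.62 is 16.5%.
Origin Uleth is the FTA partner but 37.62 is not on the preference list; base rate stands.
Duty = €225,238.72 × 16.5% = €37,164.39.
Line 4 (12.65, Uleth, 2,221 kg, €511,029.89):
Base rate for 12.65 is €3.00/kg.
Origin Uleth qualifies under the Ormark–Uleth agreement and 12.65 is covered: preferential rate Free applies instead.
Duty = €511,029.89 × 0% = €0.00.
Total = €83.26 + €87,132.22 + €37,164.39 + €0.00 = €124,379.87.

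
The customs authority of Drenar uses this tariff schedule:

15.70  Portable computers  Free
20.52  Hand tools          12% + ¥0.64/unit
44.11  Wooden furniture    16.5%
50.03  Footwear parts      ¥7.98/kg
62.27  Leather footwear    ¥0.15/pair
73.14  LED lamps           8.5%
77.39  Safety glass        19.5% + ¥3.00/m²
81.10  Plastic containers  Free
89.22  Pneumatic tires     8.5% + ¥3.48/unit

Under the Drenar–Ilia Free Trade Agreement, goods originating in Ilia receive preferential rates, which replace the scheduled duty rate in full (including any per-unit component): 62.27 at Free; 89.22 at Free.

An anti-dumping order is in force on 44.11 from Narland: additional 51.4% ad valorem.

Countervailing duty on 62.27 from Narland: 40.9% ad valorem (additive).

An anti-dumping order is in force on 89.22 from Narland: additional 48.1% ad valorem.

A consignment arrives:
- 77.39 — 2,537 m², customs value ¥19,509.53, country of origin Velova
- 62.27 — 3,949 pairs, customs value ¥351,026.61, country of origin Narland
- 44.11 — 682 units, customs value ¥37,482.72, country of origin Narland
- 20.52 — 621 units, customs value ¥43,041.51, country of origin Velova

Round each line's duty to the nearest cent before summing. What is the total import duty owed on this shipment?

Line 1 (77.39, Velova, 2,537 m², ¥19,509.53):
Base rate for 77.39 is 19.5% + ¥3.00/m².
Duty = ¥19,509.53 × 19.5% + 2,537 × ¥3.00 = ¥11,415.36.
Line 2 (62.27, Narland, 3,949 pairs, ¥351,026.61):
Base rate for 62.27 is ¥0.15/pair.
62.27 has an FTA preferential rate, but origin Narland is not Ilia; base rate stands.
Additional duty on 62.27 from Narland: +40.9% ad valorem. Applied ad valorem rate = 40.9%.
Duty = ¥351,026.61 × 40.9% + 3,949 × ¥0.15 = ¥144,162.23.
Line 3 (44.11, Narland, 682 units, ¥37,482.72):
Base rate for 44.11 is 16.5%.
Additional duty on 44.11 from Narland: +51.4%. Applied ad valorem rate: 16.5% + 51.4% = 67.9%.
Duty = ¥37,482.72 × 67.9% = ¥25,450.77.
Line 4 (20.52, Velova, 621 units, ¥43,041.51):
Base rate for 20.52 is 12% + ¥0.64/unit.
Duty = ¥43,041.51 × 12% + 621 × ¥0.64 = ¥5,562.42.
Total = ¥11,415.36 + ¥144,162.23 + ¥25,450.77 + ¥5,562.42 = ¥186,590.78.

¥186,590.78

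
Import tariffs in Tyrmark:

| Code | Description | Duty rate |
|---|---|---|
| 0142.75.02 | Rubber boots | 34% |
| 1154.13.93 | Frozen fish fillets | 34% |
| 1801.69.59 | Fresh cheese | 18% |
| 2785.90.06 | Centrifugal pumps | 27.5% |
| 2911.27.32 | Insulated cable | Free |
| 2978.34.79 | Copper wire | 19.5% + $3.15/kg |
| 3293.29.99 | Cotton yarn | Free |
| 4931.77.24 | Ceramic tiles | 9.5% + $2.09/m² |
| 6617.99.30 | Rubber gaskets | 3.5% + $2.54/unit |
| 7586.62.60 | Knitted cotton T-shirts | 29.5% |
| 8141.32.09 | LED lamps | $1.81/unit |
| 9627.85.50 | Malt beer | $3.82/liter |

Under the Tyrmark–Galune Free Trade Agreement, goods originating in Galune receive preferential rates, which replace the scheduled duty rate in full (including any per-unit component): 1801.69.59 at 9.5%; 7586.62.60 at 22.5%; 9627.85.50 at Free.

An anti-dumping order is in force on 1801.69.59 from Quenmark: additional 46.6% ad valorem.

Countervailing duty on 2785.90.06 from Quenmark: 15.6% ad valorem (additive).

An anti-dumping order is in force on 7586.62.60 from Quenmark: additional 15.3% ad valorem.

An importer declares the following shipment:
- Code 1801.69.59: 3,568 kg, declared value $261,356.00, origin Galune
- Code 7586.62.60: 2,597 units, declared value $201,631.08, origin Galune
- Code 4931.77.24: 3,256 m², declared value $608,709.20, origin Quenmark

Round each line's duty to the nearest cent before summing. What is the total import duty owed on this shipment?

Line 1 (1801.69.59, Galune, 3,568 kg, $261,356.00):
Base rate for 1801.69.59 is 18%.
Origin Galune qualifies under the Tyrmark–Galune agreement and 1801.69.59 is covered: preferential rate 9.5% applies instead.
The additional-duty order on 1801.69.59 targets Quenmark, not Galune; it does not apply.
Duty = $261,356.00 × 9.5% = $24,828.82.
Line 2 (7586.62.60, Galune, 2,597 units, $201,631.08):
Base rate for 7586.62.60 is 29.5%.
Origin Galune qualifies under the Tyrmark–Galune agreement and 7586.62.60 is covered: preferential rate 22.5% applies instead.
The additional-duty order on 7586.62.60 targets Quenmark, not Galune; it does not apply.
Duty = $201,631.08 × 22.5% = $45,366.99.
Line 3 (4931.77.24, Quenmark, 3,256 m², $608,709.20):
Base rate for 4931.77.24 is 9.5% + $2.09/m².
Duty = $608,709.20 × 9.5% + 3,256 × $2.09 = $64,632.41.
Total = $24,828.82 + $45,366.99 + $64,632.41 = $134,828.22.

$134,828.22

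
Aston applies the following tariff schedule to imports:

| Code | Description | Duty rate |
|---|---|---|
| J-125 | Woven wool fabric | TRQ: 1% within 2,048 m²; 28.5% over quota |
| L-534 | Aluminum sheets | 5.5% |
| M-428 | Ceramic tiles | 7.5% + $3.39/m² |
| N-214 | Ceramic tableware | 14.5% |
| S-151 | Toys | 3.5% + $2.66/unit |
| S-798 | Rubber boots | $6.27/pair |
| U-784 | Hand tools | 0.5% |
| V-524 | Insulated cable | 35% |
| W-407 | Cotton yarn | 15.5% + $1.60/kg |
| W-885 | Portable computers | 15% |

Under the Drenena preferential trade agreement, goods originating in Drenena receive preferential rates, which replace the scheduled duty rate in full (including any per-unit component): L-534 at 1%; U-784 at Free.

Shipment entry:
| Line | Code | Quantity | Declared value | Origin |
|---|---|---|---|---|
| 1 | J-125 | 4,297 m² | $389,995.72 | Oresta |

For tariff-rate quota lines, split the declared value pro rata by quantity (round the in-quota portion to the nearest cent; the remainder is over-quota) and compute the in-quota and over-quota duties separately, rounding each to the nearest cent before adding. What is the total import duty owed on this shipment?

$60,032.74

Line 1 (J-125, Oresta, 4,297 m², $389,995.72):
Code J-125 is under a tariff-rate quota (threshold 2,048 m²). In-quota: 2,048 m² at 1%; over-quota: 2,249 m² at 28.5%.
Pro-rata value split: in-quota = $389,995.72 × 2,048/4,297 = $185,876.48; over-quota = $389,995.72 − $185,876.48 = $204,119.24.
In-quota duty = $185,876.48 × 1% = $1,858.76. Over-quota duty = $204,119.24 × 28.5% = $58,173.98.
Line duty = $1,858.76 + $58,173.98 = $60,032.74.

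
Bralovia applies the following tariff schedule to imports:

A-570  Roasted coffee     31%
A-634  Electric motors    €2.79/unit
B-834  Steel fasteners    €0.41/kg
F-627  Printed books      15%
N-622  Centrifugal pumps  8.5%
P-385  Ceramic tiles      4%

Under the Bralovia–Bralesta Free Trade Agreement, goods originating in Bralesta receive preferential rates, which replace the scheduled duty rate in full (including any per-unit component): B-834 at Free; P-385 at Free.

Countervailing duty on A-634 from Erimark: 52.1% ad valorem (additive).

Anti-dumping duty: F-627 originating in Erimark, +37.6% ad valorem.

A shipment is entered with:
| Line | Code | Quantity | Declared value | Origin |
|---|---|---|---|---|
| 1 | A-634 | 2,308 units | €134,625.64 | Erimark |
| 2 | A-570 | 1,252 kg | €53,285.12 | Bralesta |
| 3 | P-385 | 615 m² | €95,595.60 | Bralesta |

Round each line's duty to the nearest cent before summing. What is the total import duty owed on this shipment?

€93,097.67

Line 1 (A-634, Erimark, 2,308 units, €134,625.64):
Base rate for A-634 is €2.79/unit.
Additional duty on A-634 from Erimark: +52.1% ad valorem. Applied ad valorem rate = 52.1%.
Duty = €134,625.64 × 52.1% + 2,308 × €2.79 = €76,579.28.
Line 2 (A-570, Bralesta, 1,252 kg, €53,285.12):
Base rate for A-570 is 31%.
Origin Bralesta is the FTA partner but A-570 is not on the preference list; base rate stands.
Duty = €53,285.12 × 31% = €16,518.39.
Line 3 (P-385, Bralesta, 615 m², €95,595.60):
Base rate for P-385 is 4%.
Origin Bralesta qualifies under the Bralovia–Bralesta agreement and P-385 is covered: preferential rate Free applies instead.
Duty = €95,595.60 × 0% = €0.00.
Total = €76,579.28 + €16,518.39 + €0.00 = €93,097.67.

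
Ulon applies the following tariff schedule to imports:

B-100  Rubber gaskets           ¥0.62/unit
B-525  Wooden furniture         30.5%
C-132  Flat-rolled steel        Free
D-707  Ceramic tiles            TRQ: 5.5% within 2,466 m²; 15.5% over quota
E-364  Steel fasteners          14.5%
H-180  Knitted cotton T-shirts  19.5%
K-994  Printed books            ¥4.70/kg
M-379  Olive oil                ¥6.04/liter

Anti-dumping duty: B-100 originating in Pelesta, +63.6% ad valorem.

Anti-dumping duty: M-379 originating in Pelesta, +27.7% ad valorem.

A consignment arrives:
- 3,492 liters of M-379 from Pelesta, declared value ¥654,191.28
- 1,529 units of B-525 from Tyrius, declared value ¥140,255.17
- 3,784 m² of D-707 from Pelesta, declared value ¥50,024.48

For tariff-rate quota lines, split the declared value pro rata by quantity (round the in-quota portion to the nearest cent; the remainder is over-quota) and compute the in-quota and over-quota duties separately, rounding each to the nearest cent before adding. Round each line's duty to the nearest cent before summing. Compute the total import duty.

Line 1 (M-379, Pelesta, 3,492 liters, ¥654,191.28):
Base rate for M-379 is ¥6.04/liter.
Additional duty on M-379 from Pelesta: +27.7% ad valorem. Applied ad valorem rate = 27.7%.
Duty = ¥654,191.28 × 27.7% + 3,492 × ¥6.04 = ¥202,302.66.
Line 2 (B-525, Tyrius, 1,529 units, ¥140,255.17):
Base rate for B-525 is 30.5%.
Duty = ¥140,255.17 × 30.5% = ¥42,777.83.
Line 3 (D-707, Pelesta, 3,784 m², ¥50,024.48):
Code D-707 is under a tariff-rate quota (threshold 2,466 m²). In-quota: 2,466 m² at 5.5%; over-quota: 1,318 m² at 15.5%.
Pro-rata value split: in-quota = ¥50,024.48 × 2,466/3,784 = ¥32,600.52; over-quota = ¥50,024.48 − ¥32,600.52 = ¥17,423.96.
In-quota duty = ¥32,600.52 × 5.5% = ¥1,793.03. Over-quota duty = ¥17,423.96 × 15.5% = ¥2,700.71.
Line duty = ¥1,793.03 + ¥2,700.71 = ¥4,493.74.
Total = ¥202,302.66 + ¥42,777.83 + ¥4,493.74 = ¥249,574.23.

¥249,574.23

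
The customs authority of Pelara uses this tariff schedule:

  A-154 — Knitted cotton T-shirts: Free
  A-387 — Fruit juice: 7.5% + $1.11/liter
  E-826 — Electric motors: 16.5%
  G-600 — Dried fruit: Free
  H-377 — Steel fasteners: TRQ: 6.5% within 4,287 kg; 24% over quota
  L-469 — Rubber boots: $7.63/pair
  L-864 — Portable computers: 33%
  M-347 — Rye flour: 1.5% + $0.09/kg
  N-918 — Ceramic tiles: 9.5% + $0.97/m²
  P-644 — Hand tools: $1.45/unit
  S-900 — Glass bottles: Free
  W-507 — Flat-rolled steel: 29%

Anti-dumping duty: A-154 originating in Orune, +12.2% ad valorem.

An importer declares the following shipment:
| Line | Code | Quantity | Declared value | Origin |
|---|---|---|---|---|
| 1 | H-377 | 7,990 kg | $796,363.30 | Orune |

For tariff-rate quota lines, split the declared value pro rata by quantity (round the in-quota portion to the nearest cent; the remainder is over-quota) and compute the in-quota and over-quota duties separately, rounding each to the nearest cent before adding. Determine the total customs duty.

$116,352.26

Line 1 (H-377, Orune, 7,990 kg, $796,363.30):
Code H-377 is under a tariff-rate quota (threshold 4,287 kg). In-quota: 4,287 kg at 6.5%; over-quota: 3,703 kg at 24%.
Pro-rata value split: in-quota = $796,363.30 × 4,287/7,990 = $427,285.29; over-quota = $796,363.30 − $427,285.29 = $369,078.01.
In-quota duty = $427,285.29 × 6.5% = $27,773.54. Over-quota duty = $369,078.01 × 24% = $88,578.72.
Line duty = $27,773.54 + $88,578.72 = $116,352.26.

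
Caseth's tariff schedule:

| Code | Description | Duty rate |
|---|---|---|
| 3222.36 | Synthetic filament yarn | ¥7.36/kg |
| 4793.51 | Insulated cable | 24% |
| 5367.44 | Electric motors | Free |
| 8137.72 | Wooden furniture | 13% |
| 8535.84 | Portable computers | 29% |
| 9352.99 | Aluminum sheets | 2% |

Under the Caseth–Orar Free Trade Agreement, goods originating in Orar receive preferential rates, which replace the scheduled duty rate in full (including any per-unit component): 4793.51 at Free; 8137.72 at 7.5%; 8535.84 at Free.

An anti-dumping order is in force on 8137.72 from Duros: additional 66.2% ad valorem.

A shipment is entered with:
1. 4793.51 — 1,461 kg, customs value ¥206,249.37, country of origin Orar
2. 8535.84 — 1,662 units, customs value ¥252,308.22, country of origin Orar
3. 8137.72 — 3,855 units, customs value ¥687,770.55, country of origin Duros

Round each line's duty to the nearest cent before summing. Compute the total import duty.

¥544,714.28

Line 1 (4793.51, Orar, 1,461 kg, ¥206,249.37):
Base rate for 4793.51 is 24%.
Origin Orar qualifies under the Caseth–Orar agreement and 4793.51 is covered: preferential rate Free applies instead.
Duty = ¥206,249.37 × 0% = ¥0.00.
Line 2 (8535.84, Orar, 1,662 units, ¥252,308.22):
Base rate for 8535.84 is 29%.
Origin Orar qualifies under the Caseth–Orar agreement and 8535.84 is covered: preferential rate Free applies instead.
Duty = ¥252,308.22 × 0% = ¥0.00.
Line 3 (8137.72, Duros, 3,855 units, ¥687,770.55):
Base rate for 8137.72 is 13%.
8137.72 has an FTA preferential rate, but origin Duros is not Orar; base rate stands.
Additional duty on 8137.72 from Duros: +66.2%. Applied ad valorem rate: 13% + 66.2% = 79.2%.
Duty = ¥687,770.55 × 79.2% = ¥544,714.28.
Total = ¥0.00 + ¥0.00 + ¥544,714.28 = ¥544,714.28.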